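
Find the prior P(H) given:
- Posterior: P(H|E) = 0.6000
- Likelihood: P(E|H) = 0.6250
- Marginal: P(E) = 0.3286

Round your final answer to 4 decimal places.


From Bayes' theorem: P(H|E) = P(E|H) × P(H) / P(E)

Rearranging for P(H):
P(H) = P(H|E) × P(E) / P(E|H)
     = 0.6000 × 0.3286 / 0.6250
     = 0.19716000 / 0.6250
     = 0.3155


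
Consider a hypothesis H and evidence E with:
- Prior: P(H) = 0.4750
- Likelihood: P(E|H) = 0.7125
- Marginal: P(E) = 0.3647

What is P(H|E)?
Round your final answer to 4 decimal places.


Using Bayes' theorem:

P(H|E) = P(E|H) × P(H) / P(E)
       = 0.7125 × 0.4750 / 0.3647
       = 0.33843750 / 0.3647
       = 0.9280

The evidence strengthens our belief in H.
Prior: 0.4750 → Posterior: 0.9280


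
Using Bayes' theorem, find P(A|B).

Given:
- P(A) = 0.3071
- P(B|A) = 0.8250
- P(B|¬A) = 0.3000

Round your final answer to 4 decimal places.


Bayes' theorem: P(A|B) = P(B|A) × P(A) / P(B)

Step 1: Calculate P(B) using law of total probability
P(B) = P(B|A)P(A) + P(B|¬A)P(¬A)
     = 0.8250 × 0.3071 + 0.3000 × 0.6929
     = 0.25335750 + 0.20787000
     = 0.46122750

Step 2: Apply Bayes' theorem
P(A|B) = P(B|A) × P(A) / P(B)
       = 0.25335750 / 0.46122750
       = 0.5493


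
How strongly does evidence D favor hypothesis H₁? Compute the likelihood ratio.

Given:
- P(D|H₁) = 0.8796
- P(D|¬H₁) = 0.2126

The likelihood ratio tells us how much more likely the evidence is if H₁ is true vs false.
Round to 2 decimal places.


Likelihood Ratio (LR) = P(D|H₁) / P(D|¬H₁)

LR = 0.8796 / 0.2126
   = 4.14

The evidence is 4.14 times more likely if H₁ is true than if H₁ is false.
Since LR > 1, the evidence supports H₁ over ¬H₁.


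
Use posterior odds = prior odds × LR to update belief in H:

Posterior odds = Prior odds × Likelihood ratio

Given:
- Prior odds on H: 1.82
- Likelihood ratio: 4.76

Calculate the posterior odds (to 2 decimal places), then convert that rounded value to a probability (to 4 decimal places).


Step 1: Calculate posterior odds
Posterior odds = Prior odds × LR
               = 1.82 × 4.76
               = 8.66

Step 2: Convert to probability
P(H|E) = Posterior odds / (1 + Posterior odds)
       = 8.66 / (1 + 8.66)
       = 8.66 / 9.66
       = 0.8965

The evidence increased P(H) from 0.6454 to 0.8965.


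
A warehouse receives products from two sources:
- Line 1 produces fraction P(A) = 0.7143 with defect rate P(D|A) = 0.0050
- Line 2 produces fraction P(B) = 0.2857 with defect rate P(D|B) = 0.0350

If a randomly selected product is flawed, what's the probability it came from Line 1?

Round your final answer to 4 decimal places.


Let A = from Line 1, D = flawed

Given:
- P(A) = 0.7143, P(B) = 0.2857
- P(D|A) = 0.0050, P(D|B) = 0.0350

Step 1: Find P(D)
P(D) = P(D|A)P(A) + P(D|B)P(B)
     = 0.0050 × 0.7143 + 0.0350 × 0.2857
     = 0.00357150 + 0.00999950
     = 0.01357100

Step 2: Apply Bayes' theorem
P(A|D) = P(D|A)P(A) / P(D)
       = 0.00357150 / 0.01357100
       = 0.2632


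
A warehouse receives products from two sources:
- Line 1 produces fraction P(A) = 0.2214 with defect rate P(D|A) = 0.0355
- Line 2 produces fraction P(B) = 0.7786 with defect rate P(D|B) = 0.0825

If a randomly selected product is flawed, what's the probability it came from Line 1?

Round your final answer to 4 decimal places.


Let A = from Line 1, D = flawed

Given:
- P(A) = 0.2214, P(B) = 0.7786
- P(D|A) = 0.0355, P(D|B) = 0.0825

Step 1: Find P(D)
P(D) = P(D|A)P(A) + P(D|B)P(B)
     = 0.0355 × 0.2214 + 0.0825 × 0.7786
     = 0.00785970 + 0.06423450
     = 0.07209420

Step 2: Apply Bayes' theorem
P(A|D) = P(D|A)P(A) / P(D)
       = 0.00785970 / 0.07209420
       = 0.1090


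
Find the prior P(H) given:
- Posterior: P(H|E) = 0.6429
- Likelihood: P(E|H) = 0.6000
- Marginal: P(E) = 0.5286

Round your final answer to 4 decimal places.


From Bayes' theorem: P(H|E) = P(E|H) × P(H) / P(E)

Rearranging for P(H):
P(H) = P(H|E) × P(E) / P(E|H)
     = 0.6429 × 0.5286 / 0.6000
     = 0.33983694 / 0.6000
     = 0.5664


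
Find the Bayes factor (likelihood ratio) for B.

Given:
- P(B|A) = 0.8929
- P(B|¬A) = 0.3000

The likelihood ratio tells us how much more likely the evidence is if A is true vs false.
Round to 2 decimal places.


Likelihood Ratio (LR) = P(B|A) / P(B|¬A)

LR = 0.8929 / 0.3000
   = 2.98

The evidence is 2.98 times more likely if A is true than if A is false.
LR > 1, so observing B raises the odds in favor of A.


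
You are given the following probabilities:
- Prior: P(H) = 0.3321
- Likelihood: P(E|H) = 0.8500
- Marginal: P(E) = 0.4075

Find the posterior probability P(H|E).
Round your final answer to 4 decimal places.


Using Bayes' theorem:

P(H|E) = P(E|H) × P(H) / P(E)
       = 0.8500 × 0.3321 / 0.4075
       = 0.28228500 / 0.4075
       = 0.6927

The evidence strengthens our belief in H.
Prior: 0.3321 → Posterior: 0.6927


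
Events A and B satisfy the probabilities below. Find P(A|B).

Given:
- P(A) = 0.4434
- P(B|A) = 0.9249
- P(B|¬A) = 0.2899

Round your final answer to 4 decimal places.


Bayes' theorem: P(A|B) = P(B|A) × P(A) / P(B)

Step 1: Calculate P(B) using law of total probability
P(B) = P(B|A)P(A) + P(B|¬A)P(¬A)
     = 0.9249 × 0.4434 + 0.2899 × 0.5566
     = 0.41010066 + 0.16135834
     = 0.57145900

Step 2: Apply Bayes' theorem
P(A|B) = P(B|A) × P(A) / P(B)
       = 0.41010066 / 0.57145900
       = 0.7176


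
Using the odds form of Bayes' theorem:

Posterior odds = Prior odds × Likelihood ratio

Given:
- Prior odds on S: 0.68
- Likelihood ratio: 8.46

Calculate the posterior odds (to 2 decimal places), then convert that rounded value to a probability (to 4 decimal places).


Step 1: Calculate posterior odds
Posterior odds = Prior odds × LR
               = 0.68 × 8.46
               = 5.75

Step 2: Convert to probability
P(S|E) = Posterior odds / (1 + Posterior odds)
       = 5.75 / (1 + 5.75)
       = 5.75 / 6.75
       = 0.8519

The evidence increased P(S) from 0.4048 to 0.8519.


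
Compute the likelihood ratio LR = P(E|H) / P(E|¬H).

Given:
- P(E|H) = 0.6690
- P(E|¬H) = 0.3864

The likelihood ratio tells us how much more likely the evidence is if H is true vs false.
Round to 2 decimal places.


Likelihood Ratio (LR) = P(E|H) / P(E|¬H)

LR = 0.6690 / 0.3864
   = 1.73

The evidence is 1.73 times more likely if H is true than if H is false.
Because LR exceeds 1, E is evidence for H.


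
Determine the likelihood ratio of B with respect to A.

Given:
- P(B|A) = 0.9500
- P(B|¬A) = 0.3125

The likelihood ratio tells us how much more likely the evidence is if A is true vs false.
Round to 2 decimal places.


Likelihood Ratio (LR) = P(B|A) / P(B|¬A)

LR = 0.9500 / 0.3125
   = 3.04

The evidence is 3.04 times more likely if A is true than if A is false.
LR > 1, so observing B raises the odds in favor of A.


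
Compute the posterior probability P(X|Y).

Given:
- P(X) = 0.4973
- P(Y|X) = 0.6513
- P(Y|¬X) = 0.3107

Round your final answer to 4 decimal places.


Bayes' theorem: P(X|Y) = P(Y|X) × P(X) / P(Y)

Step 1: Calculate P(Y) using law of total probability
P(Y) = P(Y|X)P(X) + P(Y|¬X)P(¬X)
     = 0.6513 × 0.4973 + 0.3107 × 0.5027
     = 0.32389149 + 0.15618889
     = 0.48008038

Step 2: Apply Bayes' theorem
P(X|Y) = P(Y|X) × P(X) / P(Y)
       = 0.32389149 / 0.48008038
       = 0.6747


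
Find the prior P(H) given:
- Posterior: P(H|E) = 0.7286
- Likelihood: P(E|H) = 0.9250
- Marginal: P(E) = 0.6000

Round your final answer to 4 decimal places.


From Bayes' theorem: P(H|E) = P(E|H) × P(H) / P(E)

Rearranging for P(H):
P(H) = P(H|E) × P(E) / P(E|H)
     = 0.7286 × 0.6000 / 0.9250
     = 0.43716000 / 0.9250
     = 0.4726


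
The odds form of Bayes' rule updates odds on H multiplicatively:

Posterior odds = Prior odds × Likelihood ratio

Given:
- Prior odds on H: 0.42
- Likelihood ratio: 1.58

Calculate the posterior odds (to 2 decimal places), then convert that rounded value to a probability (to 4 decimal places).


Step 1: Calculate posterior odds
Posterior odds = Prior odds × LR
               = 0.42 × 1.58
               = 0.66

Step 2: Convert to probability
P(H|E) = Posterior odds / (1 + Posterior odds)
       = 0.66 / (1 + 0.66)
       = 0.66 / 1.66
       = 0.3976

The evidence increased P(H) from 0.2958 to 0.3976.


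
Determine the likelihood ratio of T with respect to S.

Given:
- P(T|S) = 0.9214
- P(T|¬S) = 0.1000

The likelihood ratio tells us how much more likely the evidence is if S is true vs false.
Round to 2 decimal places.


Likelihood Ratio (LR) = P(T|S) / P(T|¬S)

LR = 0.9214 / 0.1000
   = 9.21

The evidence is 9.21 times more likely if S is true than if S is false.
Because LR exceeds 1, T is evidence for S.


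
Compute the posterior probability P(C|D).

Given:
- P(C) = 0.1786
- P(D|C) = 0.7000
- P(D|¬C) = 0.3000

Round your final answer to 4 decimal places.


Bayes' theorem: P(C|D) = P(D|C) × P(C) / P(D)

Step 1: Calculate P(D) using law of total probability
P(D) = P(D|C)P(C) + P(D|¬C)P(¬C)
     = 0.7000 × 0.1786 + 0.3000 × 0.8214
     = 0.12502000 + 0.24642000
     = 0.37144000

Step 2: Apply Bayes' theorem
P(C|D) = P(D|C) × P(C) / P(D)
       = 0.12502000 / 0.37144000
       = 0.3366


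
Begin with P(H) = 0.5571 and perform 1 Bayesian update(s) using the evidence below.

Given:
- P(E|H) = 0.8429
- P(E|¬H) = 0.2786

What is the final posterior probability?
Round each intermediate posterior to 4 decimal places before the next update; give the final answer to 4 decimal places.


Sequential Bayesian updating:

Initial prior: P(H) = 0.5571

Update 1:
  P(E) = 0.8429 × 0.5571 + 0.2786 × 0.4429 = 0.46957959 + 0.12339194 = 0.59297153
  P(H|E) = 0.46957959 / 0.59297153 = 0.7919

Final posterior: 0.7919


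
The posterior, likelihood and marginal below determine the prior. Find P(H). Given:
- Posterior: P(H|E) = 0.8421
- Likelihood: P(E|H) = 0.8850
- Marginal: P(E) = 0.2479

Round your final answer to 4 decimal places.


From Bayes' theorem: P(H|E) = P(E|H) × P(H) / P(E)

Rearranging for P(H):
P(H) = P(H|E) × P(E) / P(E|H)
     = 0.8421 × 0.2479 / 0.8850
     = 0.20875659 / 0.8850
     = 0.2359


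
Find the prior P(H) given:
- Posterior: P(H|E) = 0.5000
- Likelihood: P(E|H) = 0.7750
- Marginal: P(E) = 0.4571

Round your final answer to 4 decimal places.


From Bayes' theorem: P(H|E) = P(E|H) × P(H) / P(E)

Rearranging for P(H):
P(H) = P(H|E) × P(E) / P(E|H)
     = 0.5000 × 0.4571 / 0.7750
     = 0.22855000 / 0.7750
     = 0.2949


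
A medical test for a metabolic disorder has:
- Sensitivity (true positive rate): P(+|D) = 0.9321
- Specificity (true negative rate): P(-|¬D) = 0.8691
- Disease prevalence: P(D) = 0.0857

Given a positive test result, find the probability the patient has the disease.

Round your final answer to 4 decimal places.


Let D = has disease, + = positive test

Given:
- P(D) = 0.0857 (prevalence)
- P(+|D) = 0.9321 (sensitivity)
- P(-|¬D) = 0.8691 (specificity)
- P(+|¬D) = 0.1309 (false positive rate = 1 - specificity)

Step 1: Find P(+)
P(+) = P(+|D)P(D) + P(+|¬D)P(¬D)
     = 0.9321 × 0.0857 + 0.1309 × 0.9143
     = 0.07988097 + 0.11968187
     = 0.19956284

Step 2: Apply Bayes' theorem for P(D|+)
P(D|+) = P(+|D)P(D) / P(+)
       = 0.07988097 / 0.19956284
       = 0.4003


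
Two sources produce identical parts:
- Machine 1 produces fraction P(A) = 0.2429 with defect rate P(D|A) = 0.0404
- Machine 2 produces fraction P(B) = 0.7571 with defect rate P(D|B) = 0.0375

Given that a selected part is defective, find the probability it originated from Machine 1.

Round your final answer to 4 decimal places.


Let A = from Machine 1, D = defective

Given:
- P(A) = 0.2429, P(B) = 0.7571
- P(D|A) = 0.0404, P(D|B) = 0.0375

Step 1: Find P(D)
P(D) = P(D|A)P(A) + P(D|B)P(B)
     = 0.0404 × 0.2429 + 0.0375 × 0.7571
     = 0.00981316 + 0.02839125
     = 0.03820441

Step 2: Apply Bayes' theorem
P(A|D) = P(D|A)P(A) / P(D)
       = 0.00981316 / 0.03820441
       = 0.2569


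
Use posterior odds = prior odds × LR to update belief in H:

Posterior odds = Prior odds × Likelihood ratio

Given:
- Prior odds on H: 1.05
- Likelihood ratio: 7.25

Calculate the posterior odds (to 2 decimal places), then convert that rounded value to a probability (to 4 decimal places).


Step 1: Calculate posterior odds
Posterior odds = Prior odds × LR
               = 1.05 × 7.25
               = 7.61

Step 2: Convert to probability
P(H|E) = Posterior odds / (1 + Posterior odds)
       = 7.61 / (1 + 7.61)
       = 7.61 / 8.61
       = 0.8839

The evidence increased P(H) from 0.5122 to 0.8839.


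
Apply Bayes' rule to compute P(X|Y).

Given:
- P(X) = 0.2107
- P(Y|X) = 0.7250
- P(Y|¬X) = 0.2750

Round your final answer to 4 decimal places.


Bayes' theorem: P(X|Y) = P(Y|X) × P(X) / P(Y)

Step 1: Calculate P(Y) using law of total probability
P(Y) = P(Y|X)P(X) + P(Y|¬X)P(¬X)
     = 0.7250 × 0.2107 + 0.2750 × 0.7893
     = 0.15275750 + 0.21705750
     = 0.36981500

Step 2: Apply Bayes' theorem
P(X|Y) = P(Y|X) × P(X) / P(Y)
       = 0.15275750 / 0.36981500
       = 0.4131


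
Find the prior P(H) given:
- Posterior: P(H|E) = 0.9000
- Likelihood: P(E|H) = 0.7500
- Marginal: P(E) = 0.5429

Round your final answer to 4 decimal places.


From Bayes' theorem: P(H|E) = P(E|H) × P(H) / P(E)

Rearranging for P(H):
P(H) = P(H|E) × P(E) / P(E|H)
     = 0.9000 × 0.5429 / 0.7500
     = 0.48861000 / 0.7500
     = 0.6515


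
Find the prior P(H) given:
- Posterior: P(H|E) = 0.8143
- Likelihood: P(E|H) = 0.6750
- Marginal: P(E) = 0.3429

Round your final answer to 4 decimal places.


From Bayes' theorem: P(H|E) = P(E|H) × P(H) / P(E)

Rearranging for P(H):
P(H) = P(H|E) × P(E) / P(E|H)
     = 0.8143 × 0.3429 / 0.6750
     = 0.27922347 / 0.6750
     = 0.4137


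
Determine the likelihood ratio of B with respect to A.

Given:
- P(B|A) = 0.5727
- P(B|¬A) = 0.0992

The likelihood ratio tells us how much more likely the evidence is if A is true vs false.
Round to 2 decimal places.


Likelihood Ratio (LR) = P(B|A) / P(B|¬A)

LR = 0.5727 / 0.0992
   = 5.77

The evidence is 5.77 times more likely if A is true than if A is false.
Since LR > 1, the evidence supports A over ¬A.


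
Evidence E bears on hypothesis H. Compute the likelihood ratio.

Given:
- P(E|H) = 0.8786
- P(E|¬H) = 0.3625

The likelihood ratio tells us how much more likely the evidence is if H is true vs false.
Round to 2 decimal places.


Likelihood Ratio (LR) = P(E|H) / P(E|¬H)

LR = 0.8786 / 0.3625
   = 2.42

The evidence is 2.42 times more likely if H is true than if H is false.
Since LR > 1, the evidence supports H over ¬H.


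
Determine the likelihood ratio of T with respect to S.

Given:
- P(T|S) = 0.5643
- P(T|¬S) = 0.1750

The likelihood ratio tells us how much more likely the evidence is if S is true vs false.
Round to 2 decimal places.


Likelihood Ratio (LR) = P(T|S) / P(T|¬S)

LR = 0.5643 / 0.1750
   = 3.22

The evidence is 3.22 times more likely if S is true than if S is false.
Because LR exceeds 1, T is evidence for S.


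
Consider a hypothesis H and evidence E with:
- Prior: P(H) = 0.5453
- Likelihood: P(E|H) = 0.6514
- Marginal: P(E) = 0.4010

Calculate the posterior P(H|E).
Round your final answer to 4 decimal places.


Using Bayes' theorem:

P(H|E) = P(E|H) × P(H) / P(E)
       = 0.6514 × 0.5453 / 0.4010
       = 0.35520842 / 0.4010
       = 0.8858

The evidence strengthens our belief in H.
Prior: 0.5453 → Posterior: 0.8858


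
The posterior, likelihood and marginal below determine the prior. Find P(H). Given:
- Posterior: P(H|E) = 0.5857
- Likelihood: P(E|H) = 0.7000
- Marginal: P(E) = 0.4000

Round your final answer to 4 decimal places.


From Bayes' theorem: P(H|E) = P(E|H) × P(H) / P(E)

Rearranging for P(H):
P(H) = P(H|E) × P(E) / P(E|H)
     = 0.5857 × 0.4000 / 0.7000
     = 0.23428000 / 0.7000
     = 0.3347


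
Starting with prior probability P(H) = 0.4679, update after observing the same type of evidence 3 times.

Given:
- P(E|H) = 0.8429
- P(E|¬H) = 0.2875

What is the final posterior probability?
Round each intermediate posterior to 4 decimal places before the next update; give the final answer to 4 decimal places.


Sequential Bayesian updating:

Initial prior: P(H) = 0.4679

Update 1:
  P(E) = 0.8429 × 0.4679 + 0.2875 × 0.5321 = 0.39439291 + 0.15297875 = 0.54737166
  P(H|E) = 0.39439291 / 0.54737166 = 0.7205

Update 2:
  P(E) = 0.8429 × 0.7205 + 0.2875 × 0.2795 = 0.60730945 + 0.08035625 = 0.68766570
  P(H|E) = 0.60730945 / 0.68766570 = 0.8831

Update 3:
  P(E) = 0.8429 × 0.8831 + 0.2875 × 0.1169 = 0.74436499 + 0.03360875 = 0.77797374
  P(H|E) = 0.74436499 / 0.77797374 = 0.9568

Final posterior: 0.9568


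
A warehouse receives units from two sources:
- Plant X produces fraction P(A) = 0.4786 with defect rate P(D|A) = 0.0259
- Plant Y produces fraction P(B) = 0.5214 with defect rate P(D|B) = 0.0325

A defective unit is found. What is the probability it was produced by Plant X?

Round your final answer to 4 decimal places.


Let A = from Plant X, D = defective

Given:
- P(A) = 0.4786, P(B) = 0.5214
- P(D|A) = 0.0259, P(D|B) = 0.0325

Step 1: Find P(D)
P(D) = P(D|A)P(A) + P(D|B)P(B)
     = 0.0259 × 0.4786 + 0.0325 × 0.5214
     = 0.01239574 + 0.01694550
     = 0.02934124

Step 2: Apply Bayes' theorem
P(A|D) = P(D|A)P(A) / P(D)
       = 0.01239574 / 0.02934124
       = 0.4225


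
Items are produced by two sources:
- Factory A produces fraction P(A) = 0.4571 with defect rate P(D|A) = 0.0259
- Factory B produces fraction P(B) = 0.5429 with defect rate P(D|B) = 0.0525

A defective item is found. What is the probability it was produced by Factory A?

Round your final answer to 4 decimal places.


Let A = from Factory A, D = defective

Given:
- P(A) = 0.4571, P(B) = 0.5429
- P(D|A) = 0.0259, P(D|B) = 0.0525

Step 1: Find P(D)
P(D) = P(D|A)P(A) + P(D|B)P(B)
     = 0.0259 × 0.4571 + 0.0525 × 0.5429
     = 0.01183889 + 0.02850225
     = 0.04034114

Step 2: Apply Bayes' theorem
P(A|D) = P(D|A)P(A) / P(D)
       = 0.01183889 / 0.04034114
       = 0.2935


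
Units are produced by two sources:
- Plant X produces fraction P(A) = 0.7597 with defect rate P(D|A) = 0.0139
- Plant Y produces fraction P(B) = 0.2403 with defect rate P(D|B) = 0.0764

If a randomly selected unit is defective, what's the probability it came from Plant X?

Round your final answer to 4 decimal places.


Let A = from Plant X, D = defective

Given:
- P(A) = 0.7597, P(B) = 0.2403
- P(D|A) = 0.0139, P(D|B) = 0.0764

Step 1: Find P(D)
P(D) = P(D|A)P(A) + P(D|B)P(B)
     = 0.0139 × 0.7597 + 0.0764 × 0.2403
     = 0.01055983 + 0.01835892
     = 0.02891875

Step 2: Apply Bayes' theorem
P(A|D) = P(D|A)P(A) / P(D)
       = 0.01055983 / 0.02891875
       = 0.3652


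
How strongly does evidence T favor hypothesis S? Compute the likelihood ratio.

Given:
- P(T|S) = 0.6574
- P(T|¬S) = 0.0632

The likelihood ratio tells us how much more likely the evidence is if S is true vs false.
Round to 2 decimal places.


Likelihood Ratio (LR) = P(T|S) / P(T|¬S)

LR = 0.6574 / 0.0632
   = 10.40

The evidence is 10.40 times more likely if S is true than if S is false.
LR > 1, so observing T raises the odds in favor of S.


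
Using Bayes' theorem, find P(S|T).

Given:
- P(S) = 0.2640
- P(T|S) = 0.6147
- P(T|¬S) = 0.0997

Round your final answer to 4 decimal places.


Bayes' theorem: P(S|T) = P(T|S) × P(S) / P(T)

Step 1: Calculate P(T) using law of total probability
P(T) = P(T|S)P(S) + P(T|¬S)P(¬S)
     = 0.6147 × 0.2640 + 0.0997 × 0.7360
     = 0.16228080 + 0.07337920
     = 0.23566000

Step 2: Apply Bayes' theorem
P(S|T) = P(T|S) × P(S) / P(T)
       = 0.16228080 / 0.23566000
       = 0.6886


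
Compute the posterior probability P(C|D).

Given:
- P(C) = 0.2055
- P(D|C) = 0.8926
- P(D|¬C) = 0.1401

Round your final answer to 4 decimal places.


Bayes' theorem: P(C|D) = P(D|C) × P(C) / P(D)

Step 1: Calculate P(D) using law of total probability
P(D) = P(D|C)P(C) + P(D|¬C)P(¬C)
     = 0.8926 × 0.2055 + 0.1401 × 0.7945
     = 0.18342930 + 0.11130945
     = 0.29473875

Step 2: Apply Bayes' theorem
P(C|D) = P(D|C) × P(C) / P(D)
       = 0.18342930 / 0.29473875
       = 0.6223


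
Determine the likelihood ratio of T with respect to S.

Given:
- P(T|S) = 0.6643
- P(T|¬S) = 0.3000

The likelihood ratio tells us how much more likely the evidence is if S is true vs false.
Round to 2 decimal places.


Likelihood Ratio (LR) = P(T|S) / P(T|¬S)

LR = 0.6643 / 0.3000
   = 2.21

The evidence is 2.21 times more likely if S is true than if S is false.
LR > 1, so observing T raises the odds in favor of S.


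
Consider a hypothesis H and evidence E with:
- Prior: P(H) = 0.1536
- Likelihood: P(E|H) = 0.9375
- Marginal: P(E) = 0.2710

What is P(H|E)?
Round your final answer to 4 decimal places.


Using Bayes' theorem:

P(H|E) = P(E|H) × P(H) / P(E)
       = 0.9375 × 0.1536 / 0.2710
       = 0.14400000 / 0.2710
       = 0.5314

The evidence strengthens our belief in H.
Prior: 0.1536 → Posterior: 0.5314


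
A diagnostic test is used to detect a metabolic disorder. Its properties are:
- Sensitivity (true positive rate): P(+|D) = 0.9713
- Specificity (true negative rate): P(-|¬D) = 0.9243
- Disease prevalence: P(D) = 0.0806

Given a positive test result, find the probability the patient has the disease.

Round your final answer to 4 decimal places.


Let D = has disease, + = positive test

Given:
- P(D) = 0.0806 (prevalence)
- P(+|D) = 0.9713 (sensitivity)
- P(-|¬D) = 0.9243 (specificity)
- P(+|¬D) = 0.0757 (false positive rate = 1 - specificity)

Step 1: Find P(+)
P(+) = P(+|D)P(D) + P(+|¬D)P(¬D)
     = 0.9713 × 0.0806 + 0.0757 × 0.9194
     = 0.07828678 + 0.06959858
     = 0.14788536

Step 2: Apply Bayes' theorem for P(D|+)
P(D|+) = P(+|D)P(D) / P(+)
       = 0.07828678 / 0.14788536
       = 0.5294


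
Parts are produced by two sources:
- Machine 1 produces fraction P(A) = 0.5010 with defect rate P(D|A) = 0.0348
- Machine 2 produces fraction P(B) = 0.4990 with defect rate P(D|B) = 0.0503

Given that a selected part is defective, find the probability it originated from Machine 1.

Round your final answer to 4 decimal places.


Let A = from Machine 1, D = defective

Given:
- P(A) = 0.5010, P(B) = 0.4990
- P(D|A) = 0.0348, P(D|B) = 0.0503

Step 1: Find P(D)
P(D) = P(D|A)P(A) + P(D|B)P(B)
     = 0.0348 × 0.5010 + 0.0503 × 0.4990
     = 0.01743480 + 0.02509970
     = 0.04253450

Step 2: Apply Bayes' theorem
P(A|D) = P(D|A)P(A) / P(D)
       = 0.01743480 / 0.04253450
       = 0.4099


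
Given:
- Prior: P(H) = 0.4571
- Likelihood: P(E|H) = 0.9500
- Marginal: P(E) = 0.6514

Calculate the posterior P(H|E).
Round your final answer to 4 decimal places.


Using Bayes' theorem:

P(H|E) = P(E|H) × P(H) / P(E)
       = 0.9500 × 0.4571 / 0.6514
       = 0.43424500 / 0.6514
       = 0.6666

The evidence strengthens our belief in H.
Prior: 0.4571 → Posterior: 0.6666


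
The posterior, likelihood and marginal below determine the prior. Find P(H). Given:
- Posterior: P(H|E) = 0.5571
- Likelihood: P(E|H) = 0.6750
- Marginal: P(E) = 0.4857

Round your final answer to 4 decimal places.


From Bayes' theorem: P(H|E) = P(E|H) × P(H) / P(E)

Rearranging for P(H):
P(H) = P(H|E) × P(E) / P(E|H)
     = 0.5571 × 0.4857 / 0.6750
     = 0.27058347 / 0.6750
     = 0.4009


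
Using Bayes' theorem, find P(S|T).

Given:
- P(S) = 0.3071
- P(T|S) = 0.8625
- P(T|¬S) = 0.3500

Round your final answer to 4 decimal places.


Bayes' theorem: P(S|T) = P(T|S) × P(S) / P(T)

Step 1: Calculate P(T) using law of total probability
P(T) = P(T|S)P(S) + P(T|¬S)P(¬S)
     = 0.8625 × 0.3071 + 0.3500 × 0.6929
     = 0.26487375 + 0.24251500
     = 0.50738875

Step 2: Apply Bayes' theorem
P(S|T) = P(T|S) × P(S) / P(T)
       = 0.26487375 / 0.50738875
       = 0.5220


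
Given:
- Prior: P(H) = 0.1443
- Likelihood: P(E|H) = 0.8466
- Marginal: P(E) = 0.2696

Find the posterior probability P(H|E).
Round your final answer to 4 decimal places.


Using Bayes' theorem:

P(H|E) = P(E|H) × P(H) / P(E)
       = 0.8466 × 0.1443 / 0.2696
       = 0.12216438 / 0.2696
       = 0.4531

The evidence strengthens our belief in H.
Prior: 0.1443 → Posterior: 0.4531


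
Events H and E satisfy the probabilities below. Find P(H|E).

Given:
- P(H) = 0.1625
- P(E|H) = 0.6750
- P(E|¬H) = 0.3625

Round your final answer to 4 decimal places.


Bayes' theorem: P(H|E) = P(E|H) × P(H) / P(E)

Step 1: Calculate P(E) using law of total probability
P(E) = P(E|H)P(H) + P(E|¬H)P(¬H)
     = 0.6750 × 0.1625 + 0.3625 × 0.8375
     = 0.10968750 + 0.30359375
     = 0.41328125

Step 2: Apply Bayes' theorem
P(H|E) = P(E|H) × P(H) / P(E)
       = 0.10968750 / 0.41328125
       = 0.2654


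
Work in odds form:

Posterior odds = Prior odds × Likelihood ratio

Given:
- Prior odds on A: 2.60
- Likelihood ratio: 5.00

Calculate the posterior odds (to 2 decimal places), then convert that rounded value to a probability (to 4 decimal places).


Step 1: Calculate posterior odds
Posterior odds = Prior odds × LR
               = 2.60 × 5.00
               = 13.00

Step 2: Convert to probability
P(A|E) = Posterior odds / (1 + Posterior odds)
       = 13.00 / (1 + 13.00)
       = 13.00 / 14.00
       = 0.9286

The evidence increased P(A) from 0.7222 to 0.9286.


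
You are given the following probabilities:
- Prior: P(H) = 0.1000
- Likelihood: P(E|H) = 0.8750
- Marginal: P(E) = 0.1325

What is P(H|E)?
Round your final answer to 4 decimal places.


Using Bayes' theorem:

P(H|E) = P(E|H) × P(H) / P(E)
       = 0.8750 × 0.1000 / 0.1325
       = 0.08750000 / 0.1325
       = 0.6604

The evidence strengthens our belief in H.
Prior: 0.1000 → Posterior: 0.6604


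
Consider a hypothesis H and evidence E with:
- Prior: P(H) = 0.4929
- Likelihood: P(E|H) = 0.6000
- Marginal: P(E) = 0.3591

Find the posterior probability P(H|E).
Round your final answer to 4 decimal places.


Using Bayes' theorem:

P(H|E) = P(E|H) × P(H) / P(E)
       = 0.6000 × 0.4929 / 0.3591
       = 0.29574000 / 0.3591
       = 0.8236

The evidence strengthens our belief in H.
Prior: 0.4929 → Posterior: 0.8236


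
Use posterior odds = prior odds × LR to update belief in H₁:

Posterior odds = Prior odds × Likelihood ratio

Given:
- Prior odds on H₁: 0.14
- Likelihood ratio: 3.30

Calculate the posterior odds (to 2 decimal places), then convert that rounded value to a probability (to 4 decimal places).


Step 1: Calculate posterior odds
Posterior odds = Prior odds × LR
               = 0.14 × 3.30
               = 0.46

Step 2: Convert to probability
P(H₁|E) = Posterior odds / (1 + Posterior odds)
       = 0.46 / (1 + 0.46)
       = 0.46 / 1.46
       = 0.3151

The evidence increased P(H₁) from 0.1228 to 0.3151.


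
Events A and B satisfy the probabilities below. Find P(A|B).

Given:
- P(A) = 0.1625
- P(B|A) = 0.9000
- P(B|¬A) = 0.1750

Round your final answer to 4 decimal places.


Bayes' theorem: P(A|B) = P(B|A) × P(A) / P(B)

Step 1: Calculate P(B) using law of total probability
P(B) = P(B|A)P(A) + P(B|¬A)P(¬A)
     = 0.9000 × 0.1625 + 0.1750 × 0.8375
     = 0.14625000 + 0.14656250
     = 0.29281250

Step 2: Apply Bayes' theorem
P(A|B) = P(B|A) × P(A) / P(B)
       = 0.14625000 / 0.29281250
       = 0.4995


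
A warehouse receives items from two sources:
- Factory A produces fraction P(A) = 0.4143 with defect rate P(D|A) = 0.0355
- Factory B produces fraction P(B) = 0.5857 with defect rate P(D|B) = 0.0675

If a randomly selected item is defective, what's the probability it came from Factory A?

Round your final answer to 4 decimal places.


Let A = from Factory A, D = defective

Given:
- P(A) = 0.4143, P(B) = 0.5857
- P(D|A) = 0.0355, P(D|B) = 0.0675

Step 1: Find P(D)
P(D) = P(D|A)P(A) + P(D|B)P(B)
     = 0.0355 × 0.4143 + 0.0675 × 0.5857
     = 0.01470765 + 0.03953475
     = 0.05424240

Step 2: Apply Bayes' theorem
P(A|D) = P(D|A)P(A) / P(D)
       = 0.01470765 / 0.05424240
       = 0.2711


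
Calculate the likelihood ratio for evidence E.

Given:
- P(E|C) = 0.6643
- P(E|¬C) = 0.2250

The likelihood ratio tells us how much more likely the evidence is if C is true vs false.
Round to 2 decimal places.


Likelihood Ratio (LR) = P(E|C) / P(E|¬C)

LR = 0.6643 / 0.2250
   = 2.95

The evidence is 2.95 times more likely if C is true than if C is false.
LR > 1, so observing E raises the odds in favor of C.


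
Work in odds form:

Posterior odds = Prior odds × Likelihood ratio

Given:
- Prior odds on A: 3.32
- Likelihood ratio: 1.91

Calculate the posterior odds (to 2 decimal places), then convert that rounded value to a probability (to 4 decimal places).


Step 1: Calculate posterior odds
Posterior odds = Prior odds × LR
               = 3.32 × 1.91
               = 6.34

Step 2: Convert to probability
P(A|E) = Posterior odds / (1 + Posterior odds)
       = 6.34 / (1 + 6.34)
       = 6.34 / 7.34
       = 0.8638

The evidence increased P(A) from 0.7685 to 0.8638.


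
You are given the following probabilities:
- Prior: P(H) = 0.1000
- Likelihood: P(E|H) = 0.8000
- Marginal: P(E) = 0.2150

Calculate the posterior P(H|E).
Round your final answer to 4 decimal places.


Using Bayes' theorem:

P(H|E) = P(E|H) × P(H) / P(E)
       = 0.8000 × 0.1000 / 0.2150
       = 0.08000000 / 0.2150
       = 0.3721

The evidence strengthens our belief in H.
Prior: 0.1000 → Posterior: 0.3721


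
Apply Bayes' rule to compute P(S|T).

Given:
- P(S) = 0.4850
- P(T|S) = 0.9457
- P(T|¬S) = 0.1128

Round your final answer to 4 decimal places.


Bayes' theorem: P(S|T) = P(T|S) × P(S) / P(T)

Step 1: Calculate P(T) using law of total probability
P(T) = P(T|S)P(S) + P(T|¬S)P(¬S)
     = 0.9457 × 0.4850 + 0.1128 × 0.5150
     = 0.45866450 + 0.05809200
     = 0.51675650

Step 2: Apply Bayes' theorem
P(S|T) = P(T|S) × P(S) / P(T)
       = 0.45866450 / 0.51675650
       = 0.8876


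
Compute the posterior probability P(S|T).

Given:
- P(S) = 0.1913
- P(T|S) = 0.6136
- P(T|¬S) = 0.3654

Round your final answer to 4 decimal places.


Bayes' theorem: P(S|T) = P(T|S) × P(S) / P(T)

Step 1: Calculate P(T) using law of total probability
P(T) = P(T|S)P(S) + P(T|¬S)P(¬S)
     = 0.6136 × 0.1913 + 0.3654 × 0.8087
     = 0.11738168 + 0.29549898
     = 0.41288066

Step 2: Apply Bayes' theorem
P(S|T) = P(T|S) × P(S) / P(T)
       = 0.11738168 / 0.41288066
       = 0.2843


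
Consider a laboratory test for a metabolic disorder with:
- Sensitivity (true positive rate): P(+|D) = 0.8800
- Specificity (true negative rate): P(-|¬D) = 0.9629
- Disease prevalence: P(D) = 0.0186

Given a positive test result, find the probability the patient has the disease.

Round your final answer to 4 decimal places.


Let D = has disease, + = positive test

Given:
- P(D) = 0.0186 (prevalence)
- P(+|D) = 0.8800 (sensitivity)
- P(-|¬D) = 0.9629 (specificity)
- P(+|¬D) = 0.0371 (false positive rate = 1 - specificity)

Step 1: Find P(+)
P(+) = P(+|D)P(D) + P(+|¬D)P(¬D)
     = 0.8800 × 0.0186 + 0.0371 × 0.9814
     = 0.01636800 + 0.03640994
     = 0.05277794

Step 2: Apply Bayes' theorem for P(D|+)
P(D|+) = P(+|D)P(D) / P(+)
       = 0.01636800 / 0.05277794
       = 0.3101


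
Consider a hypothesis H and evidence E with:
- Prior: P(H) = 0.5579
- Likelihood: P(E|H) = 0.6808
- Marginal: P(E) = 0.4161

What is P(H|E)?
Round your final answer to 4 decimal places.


Using Bayes' theorem:

P(H|E) = P(E|H) × P(H) / P(E)
       = 0.6808 × 0.5579 / 0.4161
       = 0.37981832 / 0.4161
       = 0.9128

The evidence strengthens our belief in H.
Prior: 0.5579 → Posterior: 0.9128


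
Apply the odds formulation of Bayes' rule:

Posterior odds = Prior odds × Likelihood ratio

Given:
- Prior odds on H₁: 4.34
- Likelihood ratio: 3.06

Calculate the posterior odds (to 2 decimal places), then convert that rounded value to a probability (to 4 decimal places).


Step 1: Calculate posterior odds
Posterior odds = Prior odds × LR
               = 4.34 × 3.06
               = 13.28

Step 2: Convert to probability
P(H₁|E) = Posterior odds / (1 + Posterior odds)
       = 13.28 / (1 + 13.28)
       = 13.28 / 14.28
       = 0.9300

The evidence increased P(H₁) from 0.8127 to 0.9300.


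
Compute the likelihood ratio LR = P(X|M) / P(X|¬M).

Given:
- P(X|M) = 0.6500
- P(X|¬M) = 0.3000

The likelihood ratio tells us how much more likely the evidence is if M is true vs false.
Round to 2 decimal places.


Likelihood Ratio (LR) = P(X|M) / P(X|¬M)

LR = 0.6500 / 0.3000
   = 2.17

The evidence is 2.17 times more likely if M is true than if M is false.
Since LR > 1, the evidence supports M over ¬M.


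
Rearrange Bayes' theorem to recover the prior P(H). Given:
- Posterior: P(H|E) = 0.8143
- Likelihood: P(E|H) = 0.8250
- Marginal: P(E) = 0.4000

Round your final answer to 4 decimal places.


From Bayes' theorem: P(H|E) = P(E|H) × P(H) / P(E)

Rearranging for P(H):
P(H) = P(H|E) × P(E) / P(E|H)
     = 0.8143 × 0.4000 / 0.8250
     = 0.32572000 / 0.8250
     = 0.3948


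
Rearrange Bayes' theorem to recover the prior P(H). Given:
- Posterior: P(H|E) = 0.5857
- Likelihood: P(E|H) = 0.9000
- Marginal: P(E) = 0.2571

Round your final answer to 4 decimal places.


From Bayes' theorem: P(H|E) = P(E|H) × P(H) / P(E)

Rearranging for P(H):
P(H) = P(H|E) × P(E) / P(E|H)
     = 0.5857 × 0.2571 / 0.9000
     = 0.15058347 / 0.9000
     = 0.1673


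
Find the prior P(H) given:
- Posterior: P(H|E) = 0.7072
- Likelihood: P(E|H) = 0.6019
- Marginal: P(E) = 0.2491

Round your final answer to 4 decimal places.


From Bayes' theorem: P(H|E) = P(E|H) × P(H) / P(E)

Rearranging for P(H):
P(H) = P(H|E) × P(E) / P(E|H)
     = 0.7072 × 0.2491 / 0.6019
     = 0.17616352 / 0.6019
     = 0.2927


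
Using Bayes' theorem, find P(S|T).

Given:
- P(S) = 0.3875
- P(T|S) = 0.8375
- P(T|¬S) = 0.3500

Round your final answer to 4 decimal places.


Bayes' theorem: P(S|T) = P(T|S) × P(S) / P(T)

Step 1: Calculate P(T) using law of total probability
P(T) = P(T|S)P(S) + P(T|¬S)P(¬S)
     = 0.8375 × 0.3875 + 0.3500 × 0.6125
     = 0.32453125 + 0.21437500
     = 0.53890625

Step 2: Apply Bayes' theorem
P(S|T) = P(T|S) × P(S) / P(T)
       = 0.32453125 / 0.53890625
       = 0.6022


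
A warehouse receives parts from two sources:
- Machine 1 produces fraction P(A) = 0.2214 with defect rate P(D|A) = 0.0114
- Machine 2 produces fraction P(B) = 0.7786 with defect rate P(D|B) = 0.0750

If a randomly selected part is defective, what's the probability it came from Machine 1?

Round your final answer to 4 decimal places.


Let A = from Machine 1, D = defective

Given:
- P(A) = 0.2214, P(B) = 0.7786
- P(D|A) = 0.0114, P(D|B) = 0.0750

Step 1: Find P(D)
P(D) = P(D|A)P(A) + P(D|B)P(B)
     = 0.0114 × 0.2214 + 0.0750 × 0.7786
     = 0.00252396 + 0.05839500
     = 0.06091896

Step 2: Apply Bayes' theorem
P(A|D) = P(D|A)P(A) / P(D)
       = 0.00252396 / 0.06091896
       = 0.0414


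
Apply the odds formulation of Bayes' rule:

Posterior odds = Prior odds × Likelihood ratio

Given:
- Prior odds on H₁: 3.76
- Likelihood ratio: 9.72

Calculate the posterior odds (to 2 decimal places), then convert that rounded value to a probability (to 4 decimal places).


Step 1: Calculate posterior odds
Posterior odds = Prior odds × LR
               = 3.76 × 9.72
               = 36.55

Step 2: Convert to probability
P(H₁|E) = Posterior odds / (1 + Posterior odds)
       = 36.55 / (1 + 36.55)
       = 36.55 / 37.55
       = 0.9734

The evidence increased P(H₁) from 0.7899 to 0.9734.


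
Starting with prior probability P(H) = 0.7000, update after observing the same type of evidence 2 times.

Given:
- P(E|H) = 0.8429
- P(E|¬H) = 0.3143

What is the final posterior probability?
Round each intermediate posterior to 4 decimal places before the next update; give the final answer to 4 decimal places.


Sequential Bayesian updating:

Initial prior: P(H) = 0.7000

Update 1:
  P(E) = 0.8429 × 0.7000 + 0.3143 × 0.3000 = 0.59003000 + 0.09429000 = 0.68432000
  P(H|E) = 0.59003000 / 0.68432000 = 0.8622

Update 2:
  P(E) = 0.8429 × 0.8622 + 0.3143 × 0.1378 = 0.72674838 + 0.04331054 = 0.77005892
  P(H|E) = 0.72674838 / 0.77005892 = 0.9438

Final posterior: 0.9438


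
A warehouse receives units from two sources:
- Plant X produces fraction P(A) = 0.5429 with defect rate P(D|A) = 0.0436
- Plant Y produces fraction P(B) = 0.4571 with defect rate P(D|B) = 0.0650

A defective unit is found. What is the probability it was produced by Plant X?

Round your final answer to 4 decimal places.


Let A = from Plant X, D = defective

Given:
- P(A) = 0.5429, P(B) = 0.4571
- P(D|A) = 0.0436, P(D|B) = 0.0650

Step 1: Find P(D)
P(D) = P(D|A)P(A) + P(D|B)P(B)
     = 0.0436 × 0.5429 + 0.0650 × 0.4571
     = 0.02367044 + 0.02971150
     = 0.05338194

Step 2: Apply Bayes' theorem
P(A|D) = P(D|A)P(A) / P(D)
       = 0.02367044 / 0.05338194
       = 0.4434


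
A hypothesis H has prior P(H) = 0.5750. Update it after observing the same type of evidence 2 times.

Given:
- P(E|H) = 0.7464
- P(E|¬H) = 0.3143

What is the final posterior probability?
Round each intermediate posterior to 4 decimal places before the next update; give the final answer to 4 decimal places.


Sequential Bayesian updating:

Initial prior: P(H) = 0.5750

Update 1:
  P(E) = 0.7464 × 0.5750 + 0.3143 × 0.4250 = 0.42918000 + 0.13357750 = 0.56275750
  P(H|E) = 0.42918000 / 0.56275750 = 0.7626

Update 2:
  P(E) = 0.7464 × 0.7626 + 0.3143 × 0.2374 = 0.56920464 + 0.07461482 = 0.64381946
  P(H|E) = 0.56920464 / 0.64381946 = 0.8841

Final posterior: 0.8841


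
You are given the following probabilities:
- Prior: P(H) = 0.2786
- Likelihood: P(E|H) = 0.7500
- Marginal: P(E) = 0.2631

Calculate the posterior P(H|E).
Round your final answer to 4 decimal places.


Using Bayes' theorem:

P(H|E) = P(E|H) × P(H) / P(E)
       = 0.7500 × 0.2786 / 0.2631
       = 0.20895000 / 0.2631
       = 0.7942

The evidence strengthens our belief in H.
Prior: 0.2786 → Posterior: 0.7942


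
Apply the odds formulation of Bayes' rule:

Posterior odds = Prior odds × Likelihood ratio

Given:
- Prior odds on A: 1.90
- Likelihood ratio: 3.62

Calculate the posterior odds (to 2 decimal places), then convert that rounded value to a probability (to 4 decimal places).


Step 1: Calculate posterior odds
Posterior odds = Prior odds × LR
               = 1.90 × 3.62
               = 6.88

Step 2: Convert to probability
P(A|E) = Posterior odds / (1 + Posterior odds)
       = 6.88 / (1 + 6.88)
       = 6.88 / 7.88
       = 0.8731

The evidence increased P(A) from 0.6552 to 0.8731.


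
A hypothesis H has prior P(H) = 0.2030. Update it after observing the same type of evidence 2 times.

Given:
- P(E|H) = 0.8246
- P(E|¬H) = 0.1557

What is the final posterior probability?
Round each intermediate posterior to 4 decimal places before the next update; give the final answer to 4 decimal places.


Sequential Bayesian updating:

Initial prior: P(H) = 0.2030

Update 1:
  P(E) = 0.8246 × 0.2030 + 0.1557 × 0.7970 = 0.16739380 + 0.12409290 = 0.29148670
  P(H|E) = 0.16739380 / 0.29148670 = 0.5743

Update 2:
  P(E) = 0.8246 × 0.5743 + 0.1557 × 0.4257 = 0.47356778 + 0.06628149 = 0.53984927
  P(H|E) = 0.47356778 / 0.53984927 = 0.8772

Final posterior: 0.8772


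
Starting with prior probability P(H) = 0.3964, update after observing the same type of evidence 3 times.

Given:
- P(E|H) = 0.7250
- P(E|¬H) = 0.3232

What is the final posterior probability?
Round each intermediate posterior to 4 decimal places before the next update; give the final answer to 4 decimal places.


Sequential Bayesian updating:

Initial prior: P(H) = 0.3964

Update 1:
  P(E) = 0.7250 × 0.3964 + 0.3232 × 0.6036 = 0.28739000 + 0.19508352 = 0.48247352
  P(H|E) = 0.28739000 / 0.48247352 = 0.5957

Update 2:
  P(E) = 0.7250 × 0.5957 + 0.3232 × 0.4043 = 0.43188250 + 0.13066976 = 0.56255226
  P(H|E) = 0.43188250 / 0.56255226 = 0.7677

Update 3:
  P(E) = 0.7250 × 0.7677 + 0.3232 × 0.2323 = 0.55658250 + 0.07507936 = 0.63166186
  P(H|E) = 0.55658250 / 0.63166186 = 0.8811

Final posterior: 0.8811
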